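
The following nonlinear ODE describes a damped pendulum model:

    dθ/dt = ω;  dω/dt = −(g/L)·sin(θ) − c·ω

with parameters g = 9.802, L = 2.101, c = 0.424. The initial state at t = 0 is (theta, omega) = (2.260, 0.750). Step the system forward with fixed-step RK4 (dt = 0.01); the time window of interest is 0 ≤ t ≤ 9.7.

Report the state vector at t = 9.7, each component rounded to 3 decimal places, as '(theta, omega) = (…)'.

(theta, omega) = (0.265, 0.097)

t=0.000: state=(2.260, 0.750)
step 1 (dt=0.01): k1=(0.750, -3.919), k2=(0.730, -3.899), k3=(0.731, -3.899), k4=(0.711, -3.880); state += dt/6·(k1+2k2+2k3+k4)
t=0.010: state=(2.267, 0.711)
t=0.020: state=(2.274, 0.672)
t=0.030: state=(2.281, 0.634)
continuing one RK4 step at a time; state shown every 50 steps (Δt=0.5):
t=0.500: state=(2.196, -0.964)
t=1.000: state=(1.268, -2.756)
t=1.500: state=(-0.320, -3.063)
t=2.000: state=(-1.339, -0.849)
t=2.500: state=(-1.188, 1.362)
t=3.000: state=(-0.163, 2.398)
t=3.500: state=(0.805, 1.168)
t=4.000: state=(0.899, -0.744)
t=4.500: state=(0.213, -1.741)
t=5.000: state=(-0.534, -0.987)
t=5.500: state=(-0.655, 0.487)
t=6.000: state=(-0.165, 1.269)
t=6.500: state=(0.384, 0.732)
t=7.000: state=(0.472, -0.371)
t=7.500: state=(0.107, -0.931)
t=8.000: state=(-0.289, -0.512)
t=8.500: state=(-0.338, 0.304)
t=9.000: state=(-0.061, 0.683)
t=9.500: state=(0.221, 0.344)
t=9.700: state=(0.265, 0.097)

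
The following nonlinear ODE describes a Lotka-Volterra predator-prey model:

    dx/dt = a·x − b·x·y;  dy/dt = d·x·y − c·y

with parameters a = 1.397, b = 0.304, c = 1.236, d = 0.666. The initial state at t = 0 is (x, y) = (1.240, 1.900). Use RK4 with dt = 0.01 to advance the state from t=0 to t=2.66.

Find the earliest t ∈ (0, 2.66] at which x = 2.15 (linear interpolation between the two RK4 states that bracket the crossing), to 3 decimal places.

t = 0.639

t=0.000: state=(1.240, 1.900)
step 1 (dt=0.01): k1=(1.016, -0.779), k2=(1.022, -0.771), k3=(1.022, -0.771), k4=(1.027, -0.763); state += dt/6·(k1+2k2+2k3+k4)
t=0.010: state=(1.250, 1.892)
t=0.020: state=(1.261, 1.885)
t=0.030: state=(1.271, 1.877)
continuing one RK4 step at a time; state shown every 10 steps (Δt=0.1):
t=0.100: state=(1.347, 1.830)
t=0.200: state=(1.467, 1.776)
t=0.300: state=(1.599, 1.738)
t=0.400: state=(1.745, 1.717)
t=0.500: state=(1.905, 1.713)
t=0.600: state=(2.079, 1.729)
t=0.630: state=(2.134, 1.737)
next step: t=0.640: state=(2.152, 1.741) — x has crossed 2.15
linear interpolation between t=0.630 (2.13356) and t=0.640 (2.15217) → t≈0.639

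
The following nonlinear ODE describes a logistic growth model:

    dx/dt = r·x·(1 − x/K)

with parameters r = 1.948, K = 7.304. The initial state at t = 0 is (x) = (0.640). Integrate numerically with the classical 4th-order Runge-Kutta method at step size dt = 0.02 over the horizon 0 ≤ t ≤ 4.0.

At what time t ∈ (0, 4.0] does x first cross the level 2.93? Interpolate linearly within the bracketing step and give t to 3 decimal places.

t = 0.997

t=0.000: state=(0.640)
step 1 (dt=0.02): k1=(1.137), k2=(1.156), k3=(1.156), k4=(1.174); state += dt/6·(k1+2k2+2k3+k4)
t=0.020: state=(0.663)
t=0.040: state=(0.687)
t=0.060: state=(0.712)
continuing one RK4 step at a time; state shown every 10 steps (Δt=0.2):
t=0.200: state=(0.907)
t=0.400: state=(1.264)
t=0.600: state=(1.724)
t=0.800: state=(2.289)
t=0.980: state=(2.872)
next step: t=1.000: state=(2.940) — x has crossed 2.93
linear interpolation between t=0.980 (2.87178) and t=1.000 (2.93995) → t≈0.997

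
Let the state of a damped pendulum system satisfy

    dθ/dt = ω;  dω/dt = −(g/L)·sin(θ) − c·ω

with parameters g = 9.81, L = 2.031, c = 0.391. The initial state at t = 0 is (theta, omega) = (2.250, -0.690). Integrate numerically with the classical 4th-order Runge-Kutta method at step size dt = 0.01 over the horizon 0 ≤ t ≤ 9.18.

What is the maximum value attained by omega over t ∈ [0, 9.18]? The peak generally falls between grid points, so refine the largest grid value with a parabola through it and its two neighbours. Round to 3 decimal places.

max omega = 2.548

t=0.000: state=(2.250, -0.690)
step 1 (dt=0.01): k1=(-0.690, -3.488), k2=(-0.707, -3.492), k3=(-0.707, -3.492), k4=(-0.725, -3.496); state += dt/6·(k1+2k2+2k3+k4)
t=0.010: state=(2.243, -0.725)
t=0.020: state=(2.236, -0.760)
t=0.030: state=(2.228, -0.795)
continuing one RK4 step at a time; state shown every 50 steps (Δt=0.5):
t=0.500: state=(1.443, -2.576)
t=1.000: state=(-0.155, -3.307)
t=1.500: state=(-1.333, -1.156)
t=2.000: state=(-1.298, 1.214)
t=2.500: state=(-0.279, 2.544)
t=3.000: state=(0.804, 1.414)
t=3.500: state=(0.986, -0.662)
t=4.000: state=(0.283, -1.886)
t=4.500: state=(-0.557, -1.164)
t=5.000: state=(-0.728, 0.478)
t=5.500: state=(-0.198, 1.421)
t=6.000: state=(0.427, 0.847)
t=6.500: state=(0.532, -0.422)
t=7.000: state=(0.111, -1.078)
t=7.500: state=(-0.343, -0.572)
t=8.000: state=(-0.383, 0.393)
t=8.500: state=(-0.045, 0.812)
t=9.000: state=(0.278, 0.361)
t=9.180: state=(0.318, 0.086)
largest grid value and its neighbours: omega(2.520)=2.54790, omega(2.530)=2.54824, omega(2.540)=2.54737
parabola through these three points peaks at t≈2.528 with omega≈2.54827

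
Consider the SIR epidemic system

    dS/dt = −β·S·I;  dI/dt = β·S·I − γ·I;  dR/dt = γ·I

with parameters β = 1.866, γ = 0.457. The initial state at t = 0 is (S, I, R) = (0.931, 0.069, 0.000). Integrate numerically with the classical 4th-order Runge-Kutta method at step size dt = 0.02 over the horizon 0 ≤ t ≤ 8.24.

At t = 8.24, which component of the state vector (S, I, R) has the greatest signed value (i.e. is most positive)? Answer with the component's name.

t=0.000: state=(0.931, 0.069, 0.000)
step 1 (dt=0.02): k1=(-0.120, 0.088, 0.032), k2=(-0.121, 0.089, 0.032), k3=(-0.121, 0.089, 0.032), k4=(-0.123, 0.090, 0.032); state += dt/6·(k1+2k2+2k3+k4)
t=0.020: state=(0.929, 0.071, 0.001)
t=0.040: state=(0.926, 0.073, 0.001)
t=0.060: state=(0.924, 0.074, 0.002)
continuing one RK4 step at a time; state shown every 25 steps (Δt=0.5):
t=0.500: state=(0.852, 0.127, 0.022)
t=1.000: state=(0.729, 0.211, 0.060)
t=1.500: state=(0.572, 0.309, 0.119)
t=2.000: state=(0.412, 0.388, 0.200)
t=2.500: state=(0.281, 0.426, 0.294)
t=3.000: state=(0.189, 0.420, 0.391)
t=3.500: state=(0.129, 0.387, 0.484)
t=4.000: state=(0.092, 0.341, 0.567)
t=4.500: state=(0.068, 0.292, 0.639)
t=5.000: state=(0.053, 0.246, 0.701)
t=5.500: state=(0.043, 0.205, 0.752)
t=6.000: state=(0.036, 0.169, 0.795)
t=6.500: state=(0.031, 0.139, 0.830)
t=7.000: state=(0.028, 0.114, 0.858)
t=7.500: state=(0.025, 0.093, 0.882)
t=8.000: state=(0.023, 0.075, 0.901)
t=8.240: state=(0.023, 0.068, 0.909)
compare at T: S=0.023, I=0.068, R=0.909

largest component: R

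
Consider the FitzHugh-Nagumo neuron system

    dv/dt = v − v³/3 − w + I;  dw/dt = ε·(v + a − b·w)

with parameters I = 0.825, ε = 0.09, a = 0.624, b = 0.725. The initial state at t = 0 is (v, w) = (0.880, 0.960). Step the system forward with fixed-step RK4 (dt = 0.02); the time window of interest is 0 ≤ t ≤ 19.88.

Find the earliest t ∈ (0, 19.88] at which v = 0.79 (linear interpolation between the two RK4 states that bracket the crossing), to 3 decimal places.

t = 9.092

t=0.000: state=(0.880, 0.960)
step 1 (dt=0.02): k1=(0.518, 0.073), k2=(0.518, 0.073), k3=(0.518, 0.073), k4=(0.519, 0.074); state += dt/6·(k1+2k2+2k3+k4)
t=0.020: state=(0.890, 0.961)
t=0.040: state=(0.901, 0.963)
t=0.060: state=(0.911, 0.964)
continuing one RK4 step at a time; state shown every 50 steps (Δt=1):
t=1.000: state=(1.333, 1.052)
t=2.000: state=(1.495, 1.165)
t=3.000: state=(1.480, 1.276)
t=4.000: state=(1.413, 1.376)
t=5.000: state=(1.328, 1.463)
t=6.000: state=(1.232, 1.536)
t=7.000: state=(1.121, 1.596)
t=8.000: state=(0.988, 1.642)
t=9.000: state=(0.810, 1.671)
t=9.080: state=(0.793, 1.673)
next step: t=9.100: state=(0.788, 1.673) — v has crossed 0.79
linear interpolation between t=9.080 (0.79265) and t=9.100 (0.78821) → t≈9.092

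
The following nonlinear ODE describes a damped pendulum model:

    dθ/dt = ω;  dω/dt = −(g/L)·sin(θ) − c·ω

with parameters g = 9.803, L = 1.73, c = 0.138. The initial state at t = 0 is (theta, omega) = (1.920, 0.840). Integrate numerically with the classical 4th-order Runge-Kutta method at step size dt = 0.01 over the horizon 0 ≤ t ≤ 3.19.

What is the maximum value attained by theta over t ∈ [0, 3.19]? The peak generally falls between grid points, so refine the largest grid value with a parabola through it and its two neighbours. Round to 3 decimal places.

t=0.000: state=(1.920, 0.840)
step 1 (dt=0.01): k1=(0.840, -5.440), k2=(0.813, -5.428), k3=(0.813, -5.429), k4=(0.786, -5.417); state += dt/6·(k1+2k2+2k3+k4)
t=0.010: state=(1.928, 0.786)
t=0.020: state=(1.936, 0.732)
t=0.030: state=(1.943, 0.678)
continuing one RK4 step at a time; state shown every 20 steps (Δt=0.2):
t=0.200: state=(1.982, -0.213)
t=0.400: state=(1.835, -1.255)
t=0.600: state=(1.477, -2.326)
t=0.800: state=(0.911, -3.295)
t=1.000: state=(0.192, -3.784)
t=1.200: state=(-0.548, -3.480)
t=1.400: state=(-1.158, -2.544)
t=1.600: state=(-1.552, -1.385)
t=1.800: state=(-1.713, -0.235)
t=2.000: state=(-1.648, 0.880)
t=2.200: state=(-1.362, 1.969)
t=2.400: state=(-0.869, 2.916)
t=2.600: state=(-0.226, 3.415)
t=2.800: state=(0.448, 3.195)
t=3.000: state=(1.011, 2.360)
t=3.190: state=(1.361, 1.313)
largest grid value and its neighbours: theta(0.150)=1.98595, theta(0.160)=1.98614, theta(0.170)=1.98582
parabola through these three points peaks at t≈0.159 with theta≈1.98615

max theta = 1.986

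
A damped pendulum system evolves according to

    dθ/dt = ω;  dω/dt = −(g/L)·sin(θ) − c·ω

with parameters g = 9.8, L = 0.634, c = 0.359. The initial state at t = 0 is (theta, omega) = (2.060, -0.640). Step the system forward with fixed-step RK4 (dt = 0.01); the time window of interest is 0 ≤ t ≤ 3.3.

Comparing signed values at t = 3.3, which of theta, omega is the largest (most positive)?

t=0.000: state=(2.060, -0.640)
step 1 (dt=0.01): k1=(-0.640, -13.415), k2=(-0.707, -13.414), k3=(-0.707, -13.416), k4=(-0.774, -13.417); state += dt/6·(k1+2k2+2k3+k4)
t=0.010: state=(2.053, -0.774)
t=0.020: state=(2.045, -0.908)
t=0.030: state=(2.035, -1.043)
continuing one RK4 step at a time; state shown every 20 steps (Δt=0.2):
t=0.200: state=(1.660, -3.396)
t=0.400: state=(0.714, -5.861)
t=0.600: state=(-0.505, -5.720)
t=0.800: state=(-1.388, -2.895)
t=1.000: state=(-1.646, 0.280)
t=1.200: state=(-1.291, 3.222)
t=1.400: state=(-0.415, 5.227)
t=1.600: state=(0.612, 4.532)
t=1.800: state=(1.258, 1.774)
t=2.000: state=(1.308, -1.248)
t=2.200: state=(0.790, -3.774)
t=2.400: state=(-0.083, -4.533)
t=2.600: state=(-0.851, -2.821)
t=2.800: state=(-1.143, -0.054)
t=3.000: state=(-0.885, 2.538)
t=3.200: state=(-0.207, 3.930)
t=3.300: state=(0.185, 3.805)
compare at T: theta=0.185, omega=3.805

largest component: omega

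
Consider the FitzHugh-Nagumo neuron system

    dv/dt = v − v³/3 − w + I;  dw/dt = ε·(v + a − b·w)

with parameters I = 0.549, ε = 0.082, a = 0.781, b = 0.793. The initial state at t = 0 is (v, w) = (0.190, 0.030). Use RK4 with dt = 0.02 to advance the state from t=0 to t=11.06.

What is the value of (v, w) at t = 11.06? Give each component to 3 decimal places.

t=0.000: state=(0.190, 0.030)
step 1 (dt=0.02): k1=(0.707, 0.078), k2=(0.713, 0.078), k3=(0.713, 0.078), k4=(0.719, 0.079); state += dt/6·(k1+2k2+2k3+k4)
t=0.020: state=(0.204, 0.032)
t=0.040: state=(0.219, 0.033)
t=0.060: state=(0.234, 0.035)
continuing one RK4 step at a time; state shown every 25 steps (Δt=0.5):
t=0.500: state=(0.622, 0.076)
t=1.000: state=(1.159, 0.141)
t=1.500: state=(1.580, 0.224)
t=2.000: state=(1.760, 0.317)
t=2.500: state=(1.797, 0.410)
t=3.000: state=(1.781, 0.501)
t=3.500: state=(1.749, 0.588)
t=4.000: state=(1.711, 0.670)
t=4.500: state=(1.670, 0.748)
t=5.000: state=(1.628, 0.822)
t=5.500: state=(1.586, 0.893)
t=6.000: state=(1.542, 0.959)
t=6.500: state=(1.496, 1.021)
t=7.000: state=(1.449, 1.079)
t=7.500: state=(1.401, 1.133)
t=8.000: state=(1.350, 1.184)
t=8.500: state=(1.296, 1.231)
t=9.000: state=(1.238, 1.274)
t=9.500: state=(1.175, 1.314)
t=10.000: state=(1.107, 1.349)
t=10.500: state=(1.029, 1.381)
t=11.000: state=(0.939, 1.408)
t=11.060: state=(0.927, 1.411)

(v, w) = (0.927, 1.411)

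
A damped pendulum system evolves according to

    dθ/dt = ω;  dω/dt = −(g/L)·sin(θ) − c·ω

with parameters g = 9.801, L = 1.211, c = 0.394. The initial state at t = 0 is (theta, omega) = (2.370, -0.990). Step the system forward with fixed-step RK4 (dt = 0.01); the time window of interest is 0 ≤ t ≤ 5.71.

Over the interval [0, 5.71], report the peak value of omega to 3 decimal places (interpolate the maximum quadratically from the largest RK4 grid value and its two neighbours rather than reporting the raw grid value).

max omega = 3.732

t=0.000: state=(2.370, -0.990)
step 1 (dt=0.01): k1=(-0.990, -5.253), k2=(-1.016, -5.272), k3=(-1.016, -5.272), k4=(-1.043, -5.291); state += dt/6·(k1+2k2+2k3+k4)
t=0.010: state=(2.360, -1.043)
t=0.020: state=(2.349, -1.096)
t=0.030: state=(2.338, -1.149)
continuing one RK4 step at a time; state shown every 20 steps (Δt=0.2):
t=0.200: state=(2.061, -2.138)
t=0.400: state=(1.501, -3.472)
t=0.600: state=(0.687, -4.563)
t=0.800: state=(-0.247, -4.534)
t=1.000: state=(-1.040, -3.248)
t=1.200: state=(-1.518, -1.512)
t=1.400: state=(-1.651, 0.157)
t=1.600: state=(-1.463, 1.699)
t=1.800: state=(-0.984, 3.030)
t=2.000: state=(-0.294, 3.719)
t=2.200: state=(0.428, 3.317)
t=2.400: state=(0.974, 2.045)
t=2.600: state=(1.228, 0.487)
t=2.800: state=(1.173, -1.014)
t=3.000: state=(0.839, -2.261)
t=3.200: state=(0.307, -2.933)
t=3.400: state=(-0.275, -2.724)
t=3.600: state=(-0.731, -1.748)
t=3.800: state=(-0.952, -0.434)
t=4.000: state=(-0.906, 0.865)
t=4.200: state=(-0.624, 1.891)
t=4.400: state=(-0.187, 2.363)
t=4.600: state=(0.272, 2.107)
t=4.800: state=(0.616, 1.258)
t=5.000: state=(0.759, 0.153)
t=5.200: state=(0.681, -0.904)
t=5.400: state=(0.417, -1.660)
t=5.600: state=(0.052, -1.896)
t=5.710: state=(-0.152, -1.771)
largest grid value and its neighbours: omega(2.020)=3.73051, omega(2.030)=3.73194, omega(2.040)=3.73041
parabola through these three points peaks at t≈2.030 with omega≈3.73194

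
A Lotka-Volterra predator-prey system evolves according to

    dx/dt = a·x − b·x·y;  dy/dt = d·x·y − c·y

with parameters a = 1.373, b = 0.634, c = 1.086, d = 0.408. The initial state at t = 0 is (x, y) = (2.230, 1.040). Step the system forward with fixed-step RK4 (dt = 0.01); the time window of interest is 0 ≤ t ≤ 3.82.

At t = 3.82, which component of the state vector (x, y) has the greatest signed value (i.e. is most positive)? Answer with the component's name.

largest component: y

t=0.000: state=(2.230, 1.040)
step 1 (dt=0.01): k1=(1.591, -0.183), k2=(1.598, -0.180), k3=(1.598, -0.180), k4=(1.605, -0.176); state += dt/6·(k1+2k2+2k3+k4)
t=0.010: state=(2.246, 1.038)
t=0.020: state=(2.262, 1.036)
t=0.030: state=(2.278, 1.035)
continuing one RK4 step at a time; state shown every 20 steps (Δt=0.2):
t=0.200: state=(2.577, 1.018)
t=0.400: state=(2.979, 1.027)
t=0.600: state=(3.434, 1.074)
t=0.800: state=(3.923, 1.166)
t=1.000: state=(4.413, 1.319)
t=1.200: state=(4.846, 1.550)
t=1.400: state=(5.138, 1.877)
t=1.600: state=(5.192, 2.306)
t=1.800: state=(4.942, 2.812)
t=2.000: state=(4.406, 3.319)
t=2.200: state=(3.704, 3.721)
t=2.400: state=(2.994, 3.934)
t=2.600: state=(2.386, 3.940)
t=2.800: state=(1.923, 3.777)
t=3.000: state=(1.593, 3.505)
t=3.200: state=(1.372, 3.182)
t=3.400: state=(1.232, 2.846)
t=3.600: state=(1.154, 2.524)
t=3.800: state=(1.124, 2.228)
t=3.820: state=(1.123, 2.200)
compare at T: x=1.123, y=2.200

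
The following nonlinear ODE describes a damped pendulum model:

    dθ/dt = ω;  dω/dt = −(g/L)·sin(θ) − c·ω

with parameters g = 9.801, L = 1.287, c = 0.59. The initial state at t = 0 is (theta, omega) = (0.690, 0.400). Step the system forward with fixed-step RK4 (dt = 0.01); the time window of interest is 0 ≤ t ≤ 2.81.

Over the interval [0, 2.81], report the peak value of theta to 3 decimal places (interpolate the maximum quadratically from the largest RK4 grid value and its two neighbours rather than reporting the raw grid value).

max theta = 0.706

t=0.000: state=(0.690, 0.400)
step 1 (dt=0.01): k1=(0.400, -5.083), k2=(0.375, -5.080), k3=(0.375, -5.079), k4=(0.349, -5.075); state += dt/6·(k1+2k2+2k3+k4)
t=0.010: state=(0.694, 0.349)
t=0.020: state=(0.697, 0.299)
t=0.030: state=(0.700, 0.248)
continuing one RK4 step at a time; state shown every 10 steps (Δt=0.1):
t=0.100: state=(0.705, -0.100)
t=0.200: state=(0.671, -0.566)
t=0.300: state=(0.594, -0.972)
t=0.400: state=(0.479, -1.296)
t=0.500: state=(0.338, -1.516)
t=0.600: state=(0.180, -1.618)
t=0.700: state=(0.018, -1.598)
t=0.800: state=(-0.136, -1.462)
t=0.900: state=(-0.271, -1.227)
t=1.000: state=(-0.379, -0.919)
t=1.100: state=(-0.453, -0.565)
t=1.200: state=(-0.491, -0.194)
t=1.300: state=(-0.492, 0.168)
t=1.400: state=(-0.459, 0.498)
t=1.500: state=(-0.394, 0.777)
t=1.600: state=(-0.305, 0.987)
t=1.700: state=(-0.200, 1.115)
t=1.800: state=(-0.085, 1.156)
t=1.900: state=(0.029, 1.110)
t=2.000: state=(0.134, 0.985)
t=2.100: state=(0.224, 0.796)
t=2.200: state=(0.292, 0.560)
t=2.300: state=(0.335, 0.299)
t=2.400: state=(0.351, 0.031)
t=2.500: state=(0.341, -0.223)
t=2.600: state=(0.308, -0.447)
t=2.700: state=(0.253, -0.627)
t=2.800: state=(0.184, -0.752)
t=2.810: state=(0.176, -0.761)
largest grid value and its neighbours: theta(0.070)=0.70561, theta(0.080)=0.70584, theta(0.090)=0.70557
parabola through these three points peaks at t≈0.080 with theta≈0.70584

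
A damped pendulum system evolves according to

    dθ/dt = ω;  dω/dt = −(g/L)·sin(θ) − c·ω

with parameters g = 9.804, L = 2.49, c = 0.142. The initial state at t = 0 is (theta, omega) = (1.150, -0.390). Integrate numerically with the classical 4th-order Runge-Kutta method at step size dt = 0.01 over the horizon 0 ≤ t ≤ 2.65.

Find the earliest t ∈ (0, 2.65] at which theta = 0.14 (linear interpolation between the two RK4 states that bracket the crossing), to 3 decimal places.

t=0.000: state=(1.150, -0.390)
step 1 (dt=0.01): k1=(-0.390, -3.538), k2=(-0.408, -3.533), k3=(-0.408, -3.533), k4=(-0.425, -3.527); state += dt/6·(k1+2k2+2k3+k4)
t=0.010: state=(1.146, -0.425)
t=0.020: state=(1.141, -0.461)
t=0.030: state=(1.137, -0.496)
continuing one RK4 step at a time; state shown every 10 steps (Δt=0.1):
t=0.100: state=(1.094, -0.737)
t=0.200: state=(1.003, -1.066)
t=0.300: state=(0.881, -1.367)
t=0.400: state=(0.731, -1.631)
t=0.500: state=(0.557, -1.842)
t=0.600: state=(0.365, -1.990)
t=0.700: state=(0.161, -2.064)
t=0.710: state=(0.141, -2.067)
next step: t=0.720: state=(0.120, -2.069) — theta has crossed 0.14
linear interpolation between t=0.710 (0.14058) and t=0.720 (0.11990) → t≈0.710

t = 0.710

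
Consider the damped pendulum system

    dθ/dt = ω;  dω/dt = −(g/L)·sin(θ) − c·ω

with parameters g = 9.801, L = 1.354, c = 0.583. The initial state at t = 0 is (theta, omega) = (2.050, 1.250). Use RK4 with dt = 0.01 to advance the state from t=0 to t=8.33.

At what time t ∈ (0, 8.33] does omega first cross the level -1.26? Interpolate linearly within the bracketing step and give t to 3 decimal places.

t=0.000: state=(2.050, 1.250)
step 1 (dt=0.01): k1=(1.250, -7.152), k2=(1.214, -7.110), k3=(1.214, -7.111), k4=(1.179, -7.070); state += dt/6·(k1+2k2+2k3+k4)
t=0.010: state=(2.062, 1.179)
t=0.020: state=(2.074, 1.109)
t=0.030: state=(2.084, 1.039)
t=0.400: state=(2.041, -1.203)
next step: t=0.410: state=(2.029, -1.261) — omega has crossed -1.26
linear interpolation between t=0.400 (-1.20302) and t=0.410 (-1.26056) → t≈0.410

t = 0.410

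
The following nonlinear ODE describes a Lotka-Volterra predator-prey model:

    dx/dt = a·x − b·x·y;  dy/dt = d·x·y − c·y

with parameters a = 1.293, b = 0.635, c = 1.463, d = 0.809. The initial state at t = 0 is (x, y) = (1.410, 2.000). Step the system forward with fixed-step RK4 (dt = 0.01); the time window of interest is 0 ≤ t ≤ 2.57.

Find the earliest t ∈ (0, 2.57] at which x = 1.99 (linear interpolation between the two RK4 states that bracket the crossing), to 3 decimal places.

t=0.000: state=(1.410, 2.000)
step 1 (dt=0.01): k1=(0.032, -0.645), k2=(0.035, -0.643), k3=(0.035, -0.643), k4=(0.038, -0.642); state += dt/6·(k1+2k2+2k3+k4)
t=0.010: state=(1.410, 1.994)
t=0.020: state=(1.411, 1.987)
t=0.030: state=(1.411, 1.981)
continuing one RK4 step at a time; state shown every 10 steps (Δt=0.1):
t=0.100: state=(1.416, 1.937)
t=0.200: state=(1.428, 1.877)
t=0.300: state=(1.445, 1.822)
t=0.400: state=(1.467, 1.770)
t=0.500: state=(1.494, 1.724)
t=0.600: state=(1.526, 1.683)
t=0.700: state=(1.563, 1.647)
t=0.800: state=(1.603, 1.617)
t=0.900: state=(1.648, 1.594)
t=1.000: state=(1.696, 1.576)
t=1.100: state=(1.747, 1.565)
t=1.200: state=(1.800, 1.561)
t=1.300: state=(1.855, 1.563)
t=1.400: state=(1.911, 1.573)
t=1.500: state=(1.968, 1.589)
t=1.540: state=(1.990, 1.598)
next step: t=1.550: state=(1.995, 1.600) — x has crossed 1.99
linear interpolation between t=1.540 (1.98984) and t=1.550 (1.99537) → t≈1.540

t = 1.540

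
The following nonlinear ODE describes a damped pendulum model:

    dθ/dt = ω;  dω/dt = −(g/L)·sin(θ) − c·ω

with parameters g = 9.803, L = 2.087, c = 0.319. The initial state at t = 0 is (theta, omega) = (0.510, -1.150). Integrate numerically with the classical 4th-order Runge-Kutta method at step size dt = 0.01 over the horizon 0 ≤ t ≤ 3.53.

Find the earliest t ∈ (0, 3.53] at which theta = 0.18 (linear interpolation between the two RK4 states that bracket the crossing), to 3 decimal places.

t = 0.248

t=0.000: state=(0.510, -1.150)
step 1 (dt=0.01): k1=(-1.150, -1.926), k2=(-1.160, -1.900), k3=(-1.159, -1.899), k4=(-1.169, -1.872); state += dt/6·(k1+2k2+2k3+k4)
t=0.010: state=(0.498, -1.169)
t=0.020: state=(0.487, -1.187)
t=0.030: state=(0.475, -1.205)
continuing one RK4 step at a time; state shown every 20 steps (Δt=0.2):
t=0.200: state=(0.249, -1.418)
t=0.240: state=(0.192, -1.441)
next step: t=0.250: state=(0.178, -1.445) — theta has crossed 0.18
linear interpolation between t=0.240 (0.19194) and t=0.250 (0.17751) → t≈0.248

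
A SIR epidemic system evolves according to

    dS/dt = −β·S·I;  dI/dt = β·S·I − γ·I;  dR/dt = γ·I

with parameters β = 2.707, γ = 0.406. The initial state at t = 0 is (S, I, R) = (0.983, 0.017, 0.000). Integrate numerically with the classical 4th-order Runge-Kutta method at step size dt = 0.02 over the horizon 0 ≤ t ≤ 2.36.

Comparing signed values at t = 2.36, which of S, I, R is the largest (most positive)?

t=0.000: state=(0.983, 0.017, 0.000)
step 1 (dt=0.02): k1=(-0.045, 0.038, 0.007), k2=(-0.046, 0.039, 0.007), k3=(-0.046, 0.039, 0.007), k4=(-0.047, 0.040, 0.007); state += dt/6·(k1+2k2+2k3+k4)
t=0.020: state=(0.982, 0.018, 0.000)
t=0.040: state=(0.981, 0.019, 0.000)
t=0.060: state=(0.980, 0.019, 0.000)
continuing one RK4 step at a time; state shown every 5 steps (Δt=0.1):
t=0.100: state=(0.978, 0.021, 0.001)
t=0.200: state=(0.972, 0.027, 0.002)
t=0.300: state=(0.964, 0.033, 0.003)
t=0.400: state=(0.954, 0.041, 0.004)
t=0.500: state=(0.942, 0.051, 0.006)
t=0.600: state=(0.928, 0.063, 0.009)
t=0.700: state=(0.910, 0.078, 0.012)
t=0.800: state=(0.889, 0.096, 0.015)
t=0.900: state=(0.864, 0.117, 0.019)
t=1.000: state=(0.835, 0.141, 0.025)
t=1.100: state=(0.800, 0.169, 0.031)
t=1.200: state=(0.761, 0.200, 0.038)
t=1.300: state=(0.718, 0.235, 0.047)
t=1.400: state=(0.670, 0.272, 0.057)
t=1.500: state=(0.619, 0.311, 0.069)
t=1.600: state=(0.566, 0.351, 0.083)
t=1.700: state=(0.512, 0.390, 0.098)
t=1.800: state=(0.459, 0.427, 0.114)
t=1.900: state=(0.407, 0.461, 0.132)
t=2.000: state=(0.357, 0.491, 0.152)
t=2.100: state=(0.312, 0.516, 0.172)
t=2.200: state=(0.270, 0.536, 0.194)
t=2.300: state=(0.233, 0.551, 0.216)
t=2.360: state=(0.213, 0.558, 0.229)
compare at T: S=0.213, I=0.558, R=0.229

largest component: I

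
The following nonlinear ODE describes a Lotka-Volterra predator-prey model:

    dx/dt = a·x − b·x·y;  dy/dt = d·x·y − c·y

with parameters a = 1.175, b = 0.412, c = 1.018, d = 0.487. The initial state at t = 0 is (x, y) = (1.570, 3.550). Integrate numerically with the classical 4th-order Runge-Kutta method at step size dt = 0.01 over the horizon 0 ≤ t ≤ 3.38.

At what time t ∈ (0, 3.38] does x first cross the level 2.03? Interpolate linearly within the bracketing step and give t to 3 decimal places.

t = 2.312

t=0.000: state=(1.570, 3.550)
step 1 (dt=0.01): k1=(-0.452, -0.900), k2=(-0.448, -0.902), k3=(-0.448, -0.902), k4=(-0.444, -0.905); state += dt/6·(k1+2k2+2k3+k4)
t=0.010: state=(1.566, 3.541)
t=0.020: state=(1.561, 3.532)
t=0.030: state=(1.557, 3.523)
continuing one RK4 step at a time; state shown every 20 steps (Δt=0.2):
t=0.200: state=(1.494, 3.361)
t=0.400: state=(1.444, 3.163)
t=0.600: state=(1.419, 2.966)
t=0.800: state=(1.417, 2.777)
t=1.000: state=(1.436, 2.603)
t=1.200: state=(1.475, 2.447)
t=1.400: state=(1.534, 2.311)
t=1.600: state=(1.612, 2.197)
t=1.800: state=(1.708, 2.106)
t=2.000: state=(1.822, 2.040)
t=2.200: state=(1.951, 2.000)
t=2.310: state=(2.029, 1.989)
next step: t=2.320: state=(2.036, 1.989) — x has crossed 2.03
linear interpolation between t=2.310 (2.02854) and t=2.320 (2.03577) → t≈2.312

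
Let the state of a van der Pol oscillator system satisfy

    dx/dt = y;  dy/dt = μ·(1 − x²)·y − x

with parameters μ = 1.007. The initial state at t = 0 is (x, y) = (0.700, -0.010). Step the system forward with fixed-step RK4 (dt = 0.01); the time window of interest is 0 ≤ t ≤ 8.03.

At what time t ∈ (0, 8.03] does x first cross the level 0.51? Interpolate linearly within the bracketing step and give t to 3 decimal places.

t=0.000: state=(0.700, -0.010)
step 1 (dt=0.01): k1=(-0.010, -0.705), k2=(-0.014, -0.707), k3=(-0.014, -0.707), k4=(-0.017, -0.709); state += dt/6·(k1+2k2+2k3+k4)
t=0.010: state=(0.700, -0.017)
t=0.020: state=(0.700, -0.024)
t=0.030: state=(0.699, -0.031)
continuing one RK4 step at a time; state shown every 50 steps (Δt=0.5):
t=0.500: state=(0.600, -0.401)
t=0.680: state=(0.514, -0.562)
next step: t=0.690: state=(0.508, -0.571) — x has crossed 0.51
linear interpolation between t=0.680 (0.51387) and t=0.690 (0.50821) → t≈0.687

t = 0.687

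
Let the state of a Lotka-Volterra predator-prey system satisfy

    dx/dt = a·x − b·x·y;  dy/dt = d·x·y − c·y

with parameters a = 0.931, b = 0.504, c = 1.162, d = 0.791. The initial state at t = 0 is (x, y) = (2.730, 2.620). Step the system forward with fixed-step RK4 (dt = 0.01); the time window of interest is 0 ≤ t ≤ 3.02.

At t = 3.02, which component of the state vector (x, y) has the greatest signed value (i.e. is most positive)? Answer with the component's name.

t=0.000: state=(2.730, 2.620)
step 1 (dt=0.01): k1=(-1.063, 2.613), k2=(-1.079, 2.615), k3=(-1.079, 2.615), k4=(-1.095, 2.617); state += dt/6·(k1+2k2+2k3+k4)
t=0.010: state=(2.719, 2.646)
t=0.020: state=(2.708, 2.672)
t=0.030: state=(2.697, 2.699)
continuing one RK4 step at a time; state shown every 10 steps (Δt=0.1):
t=0.100: state=(2.608, 2.881)
t=0.200: state=(2.460, 3.135)
t=0.300: state=(2.292, 3.369)
t=0.400: state=(2.111, 3.570)
t=0.500: state=(1.928, 3.729)
t=0.600: state=(1.748, 3.839)
t=0.700: state=(1.578, 3.898)
t=0.800: state=(1.423, 3.907)
t=0.900: state=(1.283, 3.871)
t=1.000: state=(1.161, 3.796)
t=1.100: state=(1.055, 3.689)
t=1.200: state=(0.965, 3.557)
t=1.300: state=(0.888, 3.407)
t=1.400: state=(0.824, 3.246)
t=1.500: state=(0.772, 3.078)
t=1.600: state=(0.728, 2.907)
t=1.700: state=(0.693, 2.738)
t=1.800: state=(0.666, 2.572)
t=1.900: state=(0.644, 2.412)
t=2.000: state=(0.629, 2.258)
t=2.100: state=(0.618, 2.112)
t=2.200: state=(0.612, 1.974)
t=2.300: state=(0.610, 1.844)
t=2.400: state=(0.612, 1.723)
t=2.500: state=(0.618, 1.611)
t=2.600: state=(0.627, 1.506)
t=2.700: state=(0.639, 1.410)
t=2.800: state=(0.655, 1.321)
t=2.900: state=(0.674, 1.240)
t=3.000: state=(0.696, 1.165)
t=3.020: state=(0.701, 1.151)
compare at T: x=0.701, y=1.151

largest component: y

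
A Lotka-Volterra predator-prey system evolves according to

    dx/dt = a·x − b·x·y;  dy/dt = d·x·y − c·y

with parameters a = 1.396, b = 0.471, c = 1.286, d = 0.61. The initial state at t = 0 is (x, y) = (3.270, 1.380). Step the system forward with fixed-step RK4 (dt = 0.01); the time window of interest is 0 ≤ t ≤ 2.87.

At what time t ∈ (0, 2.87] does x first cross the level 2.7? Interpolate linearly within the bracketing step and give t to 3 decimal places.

t = 1.335

t=0.000: state=(3.270, 1.380)
step 1 (dt=0.01): k1=(2.439, 0.978), k2=(2.441, 0.992), k3=(2.441, 0.992), k4=(2.442, 1.006); state += dt/6·(k1+2k2+2k3+k4)
t=0.010: state=(3.294, 1.390)
t=0.020: state=(3.319, 1.400)
t=0.030: state=(3.343, 1.411)
continuing one RK4 step at a time; state shown every 10 steps (Δt=0.1):
t=0.100: state=(3.514, 1.492)
t=0.200: state=(3.754, 1.638)
t=0.300: state=(3.979, 1.824)
t=0.400: state=(4.177, 2.057)
t=0.500: state=(4.331, 2.345)
t=0.600: state=(4.423, 2.694)
t=0.700: state=(4.438, 3.106)
t=0.800: state=(4.361, 3.573)
t=0.900: state=(4.187, 4.080)
t=1.000: state=(3.925, 4.597)
t=1.100: state=(3.592, 5.085)
t=1.200: state=(3.218, 5.504)
t=1.300: state=(2.832, 5.820)
t=1.330: state=(2.719, 5.892)
next step: t=1.340: state=(2.681, 5.913) — x has crossed 2.7
linear interpolation between t=1.330 (2.71880) and t=1.340 (2.68143) → t≈1.335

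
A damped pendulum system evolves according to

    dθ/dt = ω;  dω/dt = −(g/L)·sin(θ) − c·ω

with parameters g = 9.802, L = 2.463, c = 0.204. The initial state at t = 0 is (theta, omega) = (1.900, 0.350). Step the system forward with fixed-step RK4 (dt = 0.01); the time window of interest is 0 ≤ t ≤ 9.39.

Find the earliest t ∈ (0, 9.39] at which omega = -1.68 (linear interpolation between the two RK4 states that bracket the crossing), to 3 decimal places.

t = 0.548

t=0.000: state=(1.900, 0.350)
step 1 (dt=0.01): k1=(0.350, -3.837), k2=(0.331, -3.831), k3=(0.331, -3.831), k4=(0.312, -3.825); state += dt/6·(k1+2k2+2k3+k4)
t=0.010: state=(1.903, 0.312)
t=0.020: state=(1.906, 0.273)
t=0.030: state=(1.909, 0.235)
continuing one RK4 step at a time; state shown every 50 steps (Δt=0.5):
t=0.500: state=(1.609, -1.505)
t=0.540: state=(1.546, -1.651)
next step: t=0.550: state=(1.529, -1.688) — omega has crossed -1.68
linear interpolation between t=0.540 (-1.65149) and t=0.550 (-1.68786) → t≈0.548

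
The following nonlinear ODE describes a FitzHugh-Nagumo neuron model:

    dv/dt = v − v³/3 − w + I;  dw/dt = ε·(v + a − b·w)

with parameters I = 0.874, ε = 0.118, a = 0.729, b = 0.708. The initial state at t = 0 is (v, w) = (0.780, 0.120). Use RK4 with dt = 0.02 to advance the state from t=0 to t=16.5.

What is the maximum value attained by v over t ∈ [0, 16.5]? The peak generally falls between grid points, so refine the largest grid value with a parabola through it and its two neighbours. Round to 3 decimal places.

t=0.000: state=(0.780, 0.120)
step 1 (dt=0.02): k1=(1.376, 0.168), k2=(1.379, 0.170), k3=(1.379, 0.170), k4=(1.383, 0.171); state += dt/6·(k1+2k2+2k3+k4)
t=0.020: state=(0.808, 0.123)
t=0.040: state=(0.835, 0.127)
t=0.060: state=(0.863, 0.130)
continuing one RK4 step at a time; state shown every 50 steps (Δt=1):
t=1.000: state=(1.800, 0.351)
t=2.000: state=(1.875, 0.617)
t=3.000: state=(1.787, 0.857)
t=4.000: state=(1.685, 1.068)
t=5.000: state=(1.579, 1.249)
t=6.000: state=(1.467, 1.404)
t=7.000: state=(1.346, 1.533)
t=8.000: state=(1.211, 1.638)
t=9.000: state=(1.051, 1.717)
t=10.000: state=(0.840, 1.770)
t=11.000: state=(0.505, 1.788)
t=12.000: state=(-0.205, 1.750)
t=13.000: state=(-1.527, 1.593)
t=14.000: state=(-1.925, 1.343)
t=15.000: state=(-1.871, 1.102)
t=16.000: state=(-1.783, 0.889)
t=16.500: state=(-1.737, 0.793)
largest grid value and its neighbours: v(1.600)=1.88926, v(1.620)=1.88926, v(1.640)=1.88917
parabola through these three points peaks at t≈1.611 with v≈1.88927

max v = 1.889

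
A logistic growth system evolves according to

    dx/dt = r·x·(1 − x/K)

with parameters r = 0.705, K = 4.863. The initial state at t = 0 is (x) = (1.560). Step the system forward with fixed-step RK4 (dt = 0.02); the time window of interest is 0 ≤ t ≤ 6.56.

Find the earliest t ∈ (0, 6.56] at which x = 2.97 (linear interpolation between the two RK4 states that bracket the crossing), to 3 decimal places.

t=0.000: state=(1.560)
step 1 (dt=0.02): k1=(0.747), k2=(0.749), k3=(0.749), k4=(0.751); state += dt/6·(k1+2k2+2k3+k4)
t=0.020: state=(1.575)
t=0.040: state=(1.590)
t=0.060: state=(1.605)
continuing one RK4 step at a time; state shown every 25 steps (Δt=0.5):
t=0.500: state=(1.954)
t=1.000: state=(2.377)
t=1.500: state=(2.802)
t=1.700: state=(2.968)
next step: t=1.720: state=(2.984) — x has crossed 2.97
linear interpolation between t=1.700 (2.96764) and t=1.720 (2.98392) → t≈1.703

t = 1.703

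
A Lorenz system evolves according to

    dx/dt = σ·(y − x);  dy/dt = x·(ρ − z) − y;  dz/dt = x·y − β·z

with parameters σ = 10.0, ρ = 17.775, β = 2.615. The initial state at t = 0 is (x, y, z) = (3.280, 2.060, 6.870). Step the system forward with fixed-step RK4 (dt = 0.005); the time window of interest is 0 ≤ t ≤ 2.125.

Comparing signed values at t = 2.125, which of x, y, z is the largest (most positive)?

t=0.000: state=(3.280, 2.060, 6.870)
step 1 (dt=0.005): k1=(-12.200, 33.708, -11.208), k2=(-11.052, 33.383, -10.924), k3=(-11.089, 33.412, -10.922), k4=(-9.975, 33.113, -10.641); state += dt/6·(k1+2k2+2k3+k4)
t=0.005: state=(3.225, 2.227, 6.815)
t=0.010: state=(3.180, 2.391, 6.764)
t=0.015: state=(3.146, 2.553, 6.715)
continuing one RK4 step at a time; state shown every 20 steps (Δt=0.1):
t=0.100: state=(3.703, 5.364, 6.380)
t=0.200: state=(6.311, 9.800, 8.265)
t=0.300: state=(10.152, 13.685, 15.355)
t=0.400: state=(11.407, 9.654, 24.078)
t=0.500: state=(7.441, 2.492, 23.463)
t=0.600: state=(3.367, 0.493, 18.621)
t=0.700: state=(1.584, 0.686, 14.440)
t=0.800: state=(1.211, 1.244, 11.227)
t=0.900: state=(1.529, 2.120, 8.840)
t=1.000: state=(2.442, 3.733, 7.310)
t=1.100: state=(4.267, 6.714, 7.162)
t=1.200: state=(7.419, 11.179, 10.201)
t=1.300: state=(10.890, 13.197, 18.426)
t=1.400: state=(10.434, 7.169, 24.555)
t=1.500: state=(6.082, 1.724, 21.891)
t=1.600: state=(2.832, 0.749, 17.241)
t=1.700: state=(1.638, 1.150, 13.438)
t=1.800: state=(1.588, 1.904, 10.552)
t=1.900: state=(2.225, 3.204, 8.543)
t=2.000: state=(3.645, 5.579, 7.702)
t=2.100: state=(6.219, 9.438, 9.215)
t=2.125: state=(7.057, 10.526, 10.239)
compare at T: x=7.057, y=10.526, z=10.239

largest component: y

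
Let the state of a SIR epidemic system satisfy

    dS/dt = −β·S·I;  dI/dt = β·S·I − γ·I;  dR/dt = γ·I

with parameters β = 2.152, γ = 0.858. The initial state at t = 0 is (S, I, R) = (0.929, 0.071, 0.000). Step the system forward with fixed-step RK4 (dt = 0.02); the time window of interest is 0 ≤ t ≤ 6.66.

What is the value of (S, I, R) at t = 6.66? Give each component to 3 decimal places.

t=0.000: state=(0.929, 0.071, 0.000)
step 1 (dt=0.02): k1=(-0.142, 0.081, 0.061), k2=(-0.143, 0.082, 0.062), k3=(-0.143, 0.082, 0.062), k4=(-0.145, 0.082, 0.062); state += dt/6·(k1+2k2+2k3+k4)
t=0.020: state=(0.926, 0.073, 0.001)
t=0.040: state=(0.923, 0.074, 0.002)
t=0.060: state=(0.920, 0.076, 0.004)
continuing one RK4 step at a time; state shown every 25 steps (Δt=0.5):
t=0.500: state=(0.839, 0.120, 0.040)
t=1.000: state=(0.714, 0.181, 0.105)
t=1.500: state=(0.570, 0.235, 0.195)
t=2.000: state=(0.435, 0.262, 0.303)
t=2.500: state=(0.328, 0.257, 0.415)
t=3.000: state=(0.252, 0.228, 0.520)
t=3.500: state=(0.201, 0.189, 0.609)
t=4.000: state=(0.168, 0.150, 0.682)
t=4.500: state=(0.146, 0.116, 0.739)
t=5.000: state=(0.131, 0.087, 0.782)
t=5.500: state=(0.120, 0.065, 0.815)
t=6.000: state=(0.113, 0.048, 0.839)
t=6.500: state=(0.108, 0.035, 0.856)
t=6.660: state=(0.107, 0.032, 0.861)

(S, I, R) = (0.107, 0.032, 0.861)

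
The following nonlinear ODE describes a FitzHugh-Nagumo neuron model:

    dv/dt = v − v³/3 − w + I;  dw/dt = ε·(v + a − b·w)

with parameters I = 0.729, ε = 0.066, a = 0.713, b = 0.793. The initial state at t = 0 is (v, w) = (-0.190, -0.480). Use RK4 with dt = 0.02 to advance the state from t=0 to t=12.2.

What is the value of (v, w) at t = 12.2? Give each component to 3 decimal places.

(v, w) = (1.490, 1.183)

t=0.000: state=(-0.190, -0.480)
step 1 (dt=0.02): k1=(1.021, 0.060), k2=(1.031, 0.060), k3=(1.031, 0.060), k4=(1.040, 0.061); state += dt/6·(k1+2k2+2k3+k4)
t=0.020: state=(-0.169, -0.479)
t=0.040: state=(-0.148, -0.478)
t=0.060: state=(-0.127, -0.476)
continuing one RK4 step at a time; state shown every 25 steps (Δt=0.5):
t=0.500: state=(0.458, -0.441)
t=1.000: state=(1.327, -0.377)
t=1.500: state=(1.903, -0.290)
t=2.000: state=(2.053, -0.194)
t=2.500: state=(2.061, -0.099)
t=3.000: state=(2.039, -0.006)
t=3.500: state=(2.012, 0.083)
t=4.000: state=(1.983, 0.169)
t=4.500: state=(1.955, 0.252)
t=5.000: state=(1.926, 0.332)
t=5.500: state=(1.897, 0.409)
t=6.000: state=(1.868, 0.483)
t=6.500: state=(1.839, 0.554)
t=7.000: state=(1.809, 0.622)
t=7.500: state=(1.780, 0.688)
t=8.000: state=(1.750, 0.751)
t=8.500: state=(1.721, 0.811)
t=9.000: state=(1.691, 0.869)
t=9.500: state=(1.660, 0.925)
t=10.000: state=(1.630, 0.977)
t=10.500: state=(1.599, 1.028)
t=11.000: state=(1.567, 1.076)
t=11.500: state=(1.535, 1.122)
t=12.000: state=(1.503, 1.166)
t=12.200: state=(1.490, 1.183)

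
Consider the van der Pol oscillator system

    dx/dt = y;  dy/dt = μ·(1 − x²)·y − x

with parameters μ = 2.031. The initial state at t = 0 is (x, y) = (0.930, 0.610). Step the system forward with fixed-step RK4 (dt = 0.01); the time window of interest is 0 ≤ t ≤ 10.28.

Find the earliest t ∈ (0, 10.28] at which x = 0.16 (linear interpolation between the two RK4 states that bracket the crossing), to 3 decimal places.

t=0.000: state=(0.930, 0.610)
step 1 (dt=0.01): k1=(0.610, -0.763), k2=(0.606, -0.774), k3=(0.606, -0.774), k4=(0.602, -0.785); state += dt/6·(k1+2k2+2k3+k4)
t=0.010: state=(0.936, 0.602)
t=0.020: state=(0.942, 0.594)
t=0.030: state=(0.948, 0.586)
continuing one RK4 step at a time; state shown every 50 steps (Δt=0.5):
t=0.500: state=(1.109, 0.074)
t=1.000: state=(1.013, -0.443)
t=1.500: state=(0.648, -1.093)
t=1.820: state=(0.168, -2.026)
next step: t=1.830: state=(0.147, -2.068) — x has crossed 0.16
linear interpolation between t=1.820 (0.16764) and t=1.830 (0.14718) → t≈1.824

t = 1.824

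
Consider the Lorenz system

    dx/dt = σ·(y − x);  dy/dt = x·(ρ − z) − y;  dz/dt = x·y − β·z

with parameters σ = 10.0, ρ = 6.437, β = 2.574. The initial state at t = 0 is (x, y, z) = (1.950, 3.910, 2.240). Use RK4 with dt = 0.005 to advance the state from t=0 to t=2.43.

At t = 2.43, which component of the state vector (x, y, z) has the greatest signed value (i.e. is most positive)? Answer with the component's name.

largest component: z

t=0.000: state=(1.950, 3.910, 2.240)
step 1 (dt=0.005): k1=(19.600, 4.274, 1.859), k2=(19.217, 4.460, 2.060), k3=(19.231, 4.454, 2.056), k4=(18.861, 4.634, 2.254); state += dt/6·(k1+2k2+2k3+k4)
t=0.005: state=(2.046, 3.932, 2.250)
t=0.010: state=(2.139, 3.956, 2.263)
t=0.015: state=(2.228, 3.982, 2.277)
continuing one RK4 step at a time; state shown every 20 steps (Δt=0.1):
t=0.100: state=(3.416, 4.577, 2.774)
t=0.200: state=(4.431, 5.313, 3.892)
t=0.300: state=(5.137, 5.629, 5.366)
t=0.400: state=(5.350, 5.268, 6.714)
t=0.500: state=(4.999, 4.420, 7.419)
t=0.600: state=(4.304, 3.552, 7.360)
t=0.700: state=(3.594, 2.961, 6.806)
t=0.800: state=(3.075, 2.676, 6.075)
t=0.900: state=(2.793, 2.621, 5.371)
t=1.000: state=(2.717, 2.729, 4.796)
t=1.100: state=(2.803, 2.956, 4.396)
t=1.200: state=(3.012, 3.271, 4.196)
t=1.300: state=(3.309, 3.637, 4.209)
t=1.400: state=(3.651, 3.996, 4.431)
t=1.500: state=(3.978, 4.276, 4.826)
t=1.600: state=(4.222, 4.403, 5.312)
t=1.700: state=(4.324, 4.345, 5.766)
t=1.800: state=(4.267, 4.137, 6.069)
t=1.900: state=(4.085, 3.863, 6.165)
t=2.000: state=(3.849, 3.612, 6.069)
t=2.100: state=(3.630, 3.436, 5.847)
t=2.200: state=(3.472, 3.353, 5.577)
t=2.300: state=(3.395, 3.358, 5.323)
t=2.400: state=(3.395, 3.432, 5.128)
t=2.430: state=(3.409, 3.464, 5.086)
compare at T: x=3.409, y=3.464, z=5.086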